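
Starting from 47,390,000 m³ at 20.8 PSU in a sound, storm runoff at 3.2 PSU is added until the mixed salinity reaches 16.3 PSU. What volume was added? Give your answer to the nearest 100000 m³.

16300000 m³

Salt balance: 47,390,000×20.8 + V×3.2 = (47,390,000+V)×16.3
985,712,000 + 3.2V = 772,457,000 + 16.3V
213,255,000 = 13.1V
V = 16,279,007.63 m³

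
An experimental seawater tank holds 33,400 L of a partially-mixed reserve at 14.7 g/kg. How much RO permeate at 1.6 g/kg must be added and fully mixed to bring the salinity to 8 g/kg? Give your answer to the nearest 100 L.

35000 L

Salt balance: 33,400×14.7 + V×1.6 = (33,400+V)×8
490,980 + 1.6V = 267,200 + 8V
223,780 = 6.4V
V = 34,965.63 L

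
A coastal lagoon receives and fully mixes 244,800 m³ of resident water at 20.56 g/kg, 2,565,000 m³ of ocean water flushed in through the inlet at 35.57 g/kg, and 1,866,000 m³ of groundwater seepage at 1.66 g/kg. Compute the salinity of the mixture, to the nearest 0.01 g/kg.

21.25 g/kg

Mass of salt is conserved:
salt = 244,800×20.56 + 2,565,000×35.57 + 1,866,000×1.66 = 5,033,088 + 91,237,050 + 3,097,560 = 99,367,698
volume = 244,800 + 2,565,000 + 1,866,000 = 4,675,800 m³
S = 99,367,698 / 4,675,800 = 21.2515 g/kg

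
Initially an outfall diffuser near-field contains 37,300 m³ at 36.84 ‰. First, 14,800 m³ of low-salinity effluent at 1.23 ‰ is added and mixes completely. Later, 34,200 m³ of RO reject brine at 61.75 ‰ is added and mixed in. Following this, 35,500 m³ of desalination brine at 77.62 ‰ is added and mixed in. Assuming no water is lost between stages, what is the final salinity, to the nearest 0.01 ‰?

51.39 ‰

Salt balance:
Initial salt = 37,300×36.84 = 1,374,132
After stage 1: salt = 1,374,132 + 14,800×1.23 = 1,392,336; volume = 52,100 m³; S = 26.724 ‰
After stage 2: salt = 1,392,336 + 34,200×61.75 = 3,504,186; volume = 86,300 m³; S = 40.605 ‰
After stage 3: salt = 3,504,186 + 35,500×77.62 = 6,259,696; volume = 121,800 m³
S = 6,259,696 / 121,800 = 51.3932 ‰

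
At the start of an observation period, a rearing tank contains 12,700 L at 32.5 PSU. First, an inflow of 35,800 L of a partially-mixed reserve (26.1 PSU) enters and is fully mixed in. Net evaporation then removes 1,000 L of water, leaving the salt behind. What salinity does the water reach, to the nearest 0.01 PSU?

28.36 PSU

After mixing: salt = 12,700×32.5 + 35,800×26.1 = 1,347,130; volume = 48,500 L
After evaporation: salt unchanged = 1,347,130; volume = 48,500 − 1,000 = 47,500 L
S = 1,347,130 / 47,500 = 28.3606 PSU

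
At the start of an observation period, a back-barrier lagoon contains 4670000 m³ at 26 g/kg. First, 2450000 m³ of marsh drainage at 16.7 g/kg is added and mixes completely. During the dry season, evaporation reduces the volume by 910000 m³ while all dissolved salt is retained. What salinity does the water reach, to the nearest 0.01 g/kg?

26.14 g/kg

After mixing: salt = 4,670,000×26 + 2,450,000×16.7 = 162,335,000; volume = 7,120,000 m³
After evaporation: salt unchanged = 162,335,000; volume = 7,120,000 − 910,000 = 6,210,000 m³
S = 162,335,000 / 6,210,000 = 26.1409 g/kg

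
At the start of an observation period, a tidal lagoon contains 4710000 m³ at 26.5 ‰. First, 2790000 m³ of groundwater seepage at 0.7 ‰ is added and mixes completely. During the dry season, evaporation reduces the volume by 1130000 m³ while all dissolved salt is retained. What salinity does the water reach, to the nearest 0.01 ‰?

After mixing: salt = 4,710,000×26.5 + 2,790,000×0.7 = 126,768,000; volume = 7,500,000 m³
After evaporation: salt unchanged = 126,768,000; volume = 7,500,000 − 1,130,000 = 6,370,000 m³
S = 126,768,000 / 6,370,000 = 19.9008 ‰

19.90 ‰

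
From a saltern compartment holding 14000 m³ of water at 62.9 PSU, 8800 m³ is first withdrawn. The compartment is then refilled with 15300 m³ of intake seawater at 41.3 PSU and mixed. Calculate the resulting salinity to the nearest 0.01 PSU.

46.78 PSU

Remaining after removal: 5,200 m³ at 62.9 PSU (salt = 327,080)
After addition: salt = 327,080 + 15,300×41.3 = 958,970; volume = 20,500 m³
S = 958,970 / 20,500 = 46.779 PSU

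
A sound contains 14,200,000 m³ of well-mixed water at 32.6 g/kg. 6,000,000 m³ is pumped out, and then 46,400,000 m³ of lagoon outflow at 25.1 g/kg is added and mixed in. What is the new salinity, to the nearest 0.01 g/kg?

Remaining after removal: 8,200,000 m³ at 32.6 g/kg (salt = 267,320,000)
After addition: salt = 267,320,000 + 46,400,000×25.1 = 1,431,960,000; volume = 54,600,000 m³
S = 1,431,960,000 / 54,600,000 = 26.2264 g/kg

26.23 g/kg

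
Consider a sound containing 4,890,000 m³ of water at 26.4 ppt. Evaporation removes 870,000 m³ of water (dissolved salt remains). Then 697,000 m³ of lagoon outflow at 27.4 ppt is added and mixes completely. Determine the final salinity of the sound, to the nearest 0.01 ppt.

31.42 ppt

After evaporation: salt = 4,890,000×26.4 = 129,096,000; volume = 4,890,000 − 870,000 = 4,020,000 m³
After mixing: salt = 129,096,000 + 697,000×27.4 = 148,193,800; volume = 4,020,000 + 697,000 = 4,717,000 m³
S = 148,193,800 / 4,717,000 = 31.417 ppt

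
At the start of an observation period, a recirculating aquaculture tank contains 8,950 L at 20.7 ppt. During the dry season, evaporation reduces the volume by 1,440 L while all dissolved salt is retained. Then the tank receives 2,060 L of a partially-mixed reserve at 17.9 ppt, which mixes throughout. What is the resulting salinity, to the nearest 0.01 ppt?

23.21 ppt

After evaporation: salt = 8,950×20.7 = 185,265; volume = 8,950 − 1,440 = 7,510 L
After mixing: salt = 185,265 + 2,060×17.9 = 222,139; volume = 7,510 + 2,060 = 9,570 L
S = 222,139 / 9,570 = 23.212 ppt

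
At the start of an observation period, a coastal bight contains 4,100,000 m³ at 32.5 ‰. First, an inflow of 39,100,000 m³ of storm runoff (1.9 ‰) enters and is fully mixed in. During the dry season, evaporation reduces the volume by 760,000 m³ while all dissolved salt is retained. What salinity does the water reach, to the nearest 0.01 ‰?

4.89 ‰

After mixing: salt = 4,100,000×32.5 + 39,100,000×1.9 = 207,540,000; volume = 43,200,000 m³
After evaporation: salt unchanged = 207,540,000; volume = 43,200,000 − 760,000 = 42,440,000 m³
S = 207,540,000 / 42,440,000 = 4.8902 ‰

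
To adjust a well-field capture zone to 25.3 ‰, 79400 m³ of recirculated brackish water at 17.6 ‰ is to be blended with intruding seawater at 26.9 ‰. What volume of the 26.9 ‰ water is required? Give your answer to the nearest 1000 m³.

Salt balance: 79,400×17.6 + V×26.9 = (79,400+V)×25.3
1,397,440 + 26.9V = 2,008,820 + 25.3V
611,380 = 1.6V
V = 382,112.5 m³

382000 m³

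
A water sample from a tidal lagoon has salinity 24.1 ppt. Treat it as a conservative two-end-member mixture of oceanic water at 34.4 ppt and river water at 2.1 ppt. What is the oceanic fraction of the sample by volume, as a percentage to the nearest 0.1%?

Let g be the oceanic fraction. Salt balance per unit volume:
g×34.4 + (1−g)×2.1 = 24.1
g = (24.1 − 2.1) / (34.4 − 2.1) = 22/32.3 = 0.6811

68.1%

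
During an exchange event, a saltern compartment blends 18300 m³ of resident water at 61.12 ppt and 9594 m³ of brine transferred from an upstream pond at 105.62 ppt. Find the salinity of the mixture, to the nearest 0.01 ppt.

76.43 ppt

Conserving salt mass:
salt = 18,300×61.12 + 9,594×105.62 = 1,118,496 + 1,013,318.28 = 2,131,814.28
volume = 18,300 + 9,594 = 27,894 m³
S = 2,131,814.28 / 27,894 = 76.4255 ppt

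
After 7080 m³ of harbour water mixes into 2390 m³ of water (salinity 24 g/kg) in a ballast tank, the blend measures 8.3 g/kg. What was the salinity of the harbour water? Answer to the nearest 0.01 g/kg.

Salt balance: 2,390×24 + 7,080×S = 9,470×8.3
57,360 + 7,080·S = 78,601
S = (78,601 − 57,360) / 7,080 = 3.0001 g/kg

3.00 g/kg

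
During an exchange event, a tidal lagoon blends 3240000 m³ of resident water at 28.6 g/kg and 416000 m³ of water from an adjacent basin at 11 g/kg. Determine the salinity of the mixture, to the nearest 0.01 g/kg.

26.60 g/kg

Salt balance:
salt = 3,240,000×28.6 + 416,000×11 = 92,664,000 + 4,576,000 = 97,240,000
volume = 3,240,000 + 416,000 = 3,656,000 m³
S = 97,240,000 / 3,656,000 = 26.5974 g/kg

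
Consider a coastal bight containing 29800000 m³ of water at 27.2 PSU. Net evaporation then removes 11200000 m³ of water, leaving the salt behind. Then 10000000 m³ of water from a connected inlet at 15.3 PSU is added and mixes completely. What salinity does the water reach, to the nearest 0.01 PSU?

33.69 PSU

After evaporation: salt = 29,800,000×27.2 = 810,560,000; volume = 29,800,000 − 11,200,000 = 18,600,000 m³
After mixing: salt = 810,560,000 + 10,000,000×15.3 = 963,560,000; volume = 18,600,000 + 10,000,000 = 28,600,000 m³
S = 963,560,000 / 28,600,000 = 33.6909 PSU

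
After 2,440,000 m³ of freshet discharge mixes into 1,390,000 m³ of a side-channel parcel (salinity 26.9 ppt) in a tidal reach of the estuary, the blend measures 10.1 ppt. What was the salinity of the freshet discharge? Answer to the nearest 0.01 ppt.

0.53 ppt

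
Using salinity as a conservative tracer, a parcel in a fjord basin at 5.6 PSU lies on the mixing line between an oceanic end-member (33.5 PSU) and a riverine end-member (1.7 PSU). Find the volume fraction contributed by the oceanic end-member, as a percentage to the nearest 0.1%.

12.3%

Let g be the oceanic fraction. Salt balance per unit volume:
g×33.5 + (1−g)×1.7 = 5.6
g = (5.6 − 1.7) / (33.5 − 1.7) = 3.9/31.8 = 0.1226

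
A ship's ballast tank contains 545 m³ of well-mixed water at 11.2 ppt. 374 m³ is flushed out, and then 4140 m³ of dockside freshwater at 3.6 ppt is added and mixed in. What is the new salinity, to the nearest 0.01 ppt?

Remaining after removal: 171 m³ at 11.2 ppt (salt = 1,915.2)
After addition: salt = 1,915.2 + 4,140×3.6 = 16,819.2; volume = 4,311 m³
S = 16,819.2 / 4,311 = 3.9015 ppt

3.90 ppt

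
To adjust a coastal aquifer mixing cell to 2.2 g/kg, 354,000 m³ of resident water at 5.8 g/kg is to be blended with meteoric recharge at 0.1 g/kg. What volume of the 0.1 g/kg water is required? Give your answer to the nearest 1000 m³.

607000 m³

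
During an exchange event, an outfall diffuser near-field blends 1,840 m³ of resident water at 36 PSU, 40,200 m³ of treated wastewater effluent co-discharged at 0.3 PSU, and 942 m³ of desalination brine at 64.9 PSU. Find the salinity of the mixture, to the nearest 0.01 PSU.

3.24 PSU

Weighted by volume,
salt = 1,840×36 + 40,200×0.3 + 942×64.9 = 66,240 + 12,060 + 61,135.8 = 139,435.8
volume = 1,840 + 40,200 + 942 = 42,982 m³
S = 139,435.8 / 42,982 = 3.2441 PSU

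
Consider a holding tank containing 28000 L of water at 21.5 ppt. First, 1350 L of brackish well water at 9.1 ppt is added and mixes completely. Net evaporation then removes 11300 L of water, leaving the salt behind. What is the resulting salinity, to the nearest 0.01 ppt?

34.03 ppt

After mixing: salt = 28,000×21.5 + 1,350×9.1 = 614,285; volume = 29,350 L
After evaporation: salt unchanged = 614,285; volume = 29,350 − 11,300 = 18,050 L
S = 614,285 / 18,050 = 34.0324 ppt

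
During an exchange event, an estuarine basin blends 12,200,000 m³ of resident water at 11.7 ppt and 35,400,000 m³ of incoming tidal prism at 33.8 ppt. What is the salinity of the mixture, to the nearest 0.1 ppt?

By conservation of dissolved salt,
salt = 12,200,000×11.7 + 35,400,000×33.8 = 142,740,000 + 1,196,520,000 = 1,339,260,000
volume = 12,200,000 + 35,400,000 = 47,600,000 m³
S = 1,339,260,000 / 47,600,000 = 28.136 ppt

28.1 ppt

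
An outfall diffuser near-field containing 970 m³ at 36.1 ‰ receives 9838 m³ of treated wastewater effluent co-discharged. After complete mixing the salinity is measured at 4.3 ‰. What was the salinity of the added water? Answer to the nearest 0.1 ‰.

1.2 ‰

Salt balance: 970×36.1 + 9,838×S = 10,808×4.3
35,017 + 9,838·S = 46,474.4
S = (46,474.4 − 35,017) / 9,838 = 1.1646 ‰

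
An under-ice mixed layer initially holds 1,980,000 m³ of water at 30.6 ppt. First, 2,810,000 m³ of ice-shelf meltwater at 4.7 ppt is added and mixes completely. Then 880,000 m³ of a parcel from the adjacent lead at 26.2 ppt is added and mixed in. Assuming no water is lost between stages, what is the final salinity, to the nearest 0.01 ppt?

Conserving salt mass:
Initial salt = 1,980,000×30.6 = 60,588,000
After stage 1: salt = 60,588,000 + 2,810,000×4.7 = 73,795,000; volume = 4,790,000 m³; S = 15.406 ppt
After stage 2: salt = 73,795,000 + 880,000×26.2 = 96,851,000; volume = 5,670,000 m³
S = 96,851,000 / 5,670,000 = 17.0813 ppt

17.08 ppt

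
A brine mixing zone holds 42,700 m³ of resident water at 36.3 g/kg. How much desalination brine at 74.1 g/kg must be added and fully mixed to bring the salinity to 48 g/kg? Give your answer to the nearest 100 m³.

19100 m³

Salt balance: 42,700×36.3 + V×74.1 = (42,700+V)×48
1,550,010 + 74.1V = 2,049,600 + 48V
499,590 = 26.1V
V = 19,141.38 m³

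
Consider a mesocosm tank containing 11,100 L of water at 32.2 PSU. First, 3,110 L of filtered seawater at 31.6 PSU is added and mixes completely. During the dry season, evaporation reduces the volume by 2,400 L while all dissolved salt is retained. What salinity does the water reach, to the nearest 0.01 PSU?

After mixing: salt = 11,100×32.2 + 3,110×31.6 = 455,696; volume = 14,210 L
After evaporation: salt unchanged = 455,696; volume = 14,210 − 2,400 = 11,810 L
S = 455,696 / 11,810 = 38.5856 PSU

38.59 PSU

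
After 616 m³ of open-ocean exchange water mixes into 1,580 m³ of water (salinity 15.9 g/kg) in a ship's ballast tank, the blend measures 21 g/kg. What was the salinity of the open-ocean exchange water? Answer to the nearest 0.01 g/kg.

Salt balance: 1,580×15.9 + 616×S = 2,196×21
25,122 + 616·S = 46,116
S = (46,116 − 25,122) / 616 = 34.0812 g/kg

34.08 g/kg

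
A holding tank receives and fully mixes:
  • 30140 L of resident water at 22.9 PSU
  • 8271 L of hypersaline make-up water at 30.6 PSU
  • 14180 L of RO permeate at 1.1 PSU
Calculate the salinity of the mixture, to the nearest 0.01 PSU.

18.23 PSU

Weighted by volume,
salt = 30,140×22.9 + 8,271×30.6 + 14,180×1.1 = 690,206 + 253,092.6 + 15,598 = 958,896.6
volume = 30,140 + 8,271 + 14,180 = 52,591 L
S = 958,896.6 / 52,591 = 18.2331 PSU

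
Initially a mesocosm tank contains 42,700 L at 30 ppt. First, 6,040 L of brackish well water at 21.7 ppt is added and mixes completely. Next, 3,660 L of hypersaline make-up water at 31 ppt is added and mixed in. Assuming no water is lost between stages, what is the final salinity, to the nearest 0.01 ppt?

29.11 ppt

Mass of salt is conserved:
Initial salt = 42,700×30 = 1,281,000
After stage 1: salt = 1,281,000 + 6,040×21.7 = 1,412,068; volume = 48,740 L; S = 28.971 ppt
After stage 2: salt = 1,412,068 + 3,660×31 = 1,525,528; volume = 52,400 L
S = 1,525,528 / 52,400 = 29.1131 ppt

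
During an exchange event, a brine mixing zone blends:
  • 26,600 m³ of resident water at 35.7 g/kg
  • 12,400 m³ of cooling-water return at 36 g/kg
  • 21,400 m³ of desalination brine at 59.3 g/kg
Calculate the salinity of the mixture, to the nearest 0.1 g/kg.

Mass of salt is conserved:
salt = 26,600×35.7 + 12,400×36 + 21,400×59.3 = 949,620 + 446,400 + 1,269,020 = 2,665,040
volume = 26,600 + 12,400 + 21,400 = 60,400 m³
S = 2,665,040 / 60,400 = 44.123 g/kg

44.1 g/kg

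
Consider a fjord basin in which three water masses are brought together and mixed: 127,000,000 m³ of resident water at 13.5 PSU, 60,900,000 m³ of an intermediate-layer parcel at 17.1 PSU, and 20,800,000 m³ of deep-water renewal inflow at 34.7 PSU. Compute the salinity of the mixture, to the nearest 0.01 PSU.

By conservation of dissolved salt,
salt = 127,000,000×13.5 + 60,900,000×17.1 + 20,800,000×34.7 = 1,714,500,000 + 1,041,390,000 + 721,760,000 = 3,477,650,000
volume = 127,000,000 + 60,900,000 + 20,800,000 = 208,700,000 m³
S = 3,477,650,000 / 208,700,000 = 16.6634 PSU

16.66 PSU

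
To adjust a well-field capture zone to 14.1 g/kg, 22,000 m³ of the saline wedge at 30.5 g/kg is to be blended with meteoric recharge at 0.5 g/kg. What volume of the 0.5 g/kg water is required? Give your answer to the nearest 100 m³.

Salt balance: 22,000×30.5 + V×0.5 = (22,000+V)×14.1
671,000 + 0.5V = 310,200 + 14.1V
360,800 = 13.6V
V = 26,529.41 m³

26500 m³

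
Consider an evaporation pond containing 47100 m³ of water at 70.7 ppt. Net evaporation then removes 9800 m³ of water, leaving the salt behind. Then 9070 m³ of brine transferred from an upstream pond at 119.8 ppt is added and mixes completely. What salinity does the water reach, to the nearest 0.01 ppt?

After evaporation: salt = 47,100×70.7 = 3,329,970; volume = 47,100 − 9,800 = 37,300 m³
After mixing: salt = 3,329,970 + 9,070×119.8 = 4,416,556; volume = 37,300 + 9,070 = 46,370 m³
S = 4,416,556 / 46,370 = 95.246 ppt

95.25 ppt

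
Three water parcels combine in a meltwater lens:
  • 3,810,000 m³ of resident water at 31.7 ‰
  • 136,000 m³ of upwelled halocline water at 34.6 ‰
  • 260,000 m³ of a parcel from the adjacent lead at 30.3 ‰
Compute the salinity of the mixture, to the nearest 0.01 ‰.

31.71 ‰

Total salt / total volume:
salt = 3,810,000×31.7 + 136,000×34.6 + 260,000×30.3 = 120,777,000 + 4,705,600 + 7,878,000 = 133,360,600
volume = 3,810,000 + 136,000 + 260,000 = 4,206,000 m³
S = 133,360,600 / 4,206,000 = 31.7072 ‰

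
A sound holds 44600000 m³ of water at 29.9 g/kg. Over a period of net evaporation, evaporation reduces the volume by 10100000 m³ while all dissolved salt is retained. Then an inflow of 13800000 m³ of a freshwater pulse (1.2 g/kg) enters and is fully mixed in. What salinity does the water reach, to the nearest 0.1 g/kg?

After evaporation: salt = 44,600,000×29.9 = 1,333,540,000; volume = 44,600,000 − 10,100,000 = 34,500,000 m³
After mixing: salt = 1,333,540,000 + 13,800,000×1.2 = 1,350,100,000; volume = 34,500,000 + 13,800,000 = 48,300,000 m³
S = 1,350,100,000 / 48,300,000 = 27.9524 g/kg

28.0 g/kg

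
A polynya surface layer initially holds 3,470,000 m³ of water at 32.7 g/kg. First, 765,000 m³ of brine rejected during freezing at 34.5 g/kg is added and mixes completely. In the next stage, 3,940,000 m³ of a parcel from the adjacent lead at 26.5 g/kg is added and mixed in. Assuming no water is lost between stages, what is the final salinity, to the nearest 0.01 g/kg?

Salt balance:
Initial salt = 3,470,000×32.7 = 113,469,000
After stage 1: salt = 113,469,000 + 765,000×34.5 = 139,861,500; volume = 4,235,000 m³; S = 33.025 g/kg
After stage 2: salt = 139,861,500 + 3,940,000×26.5 = 244,271,500; volume = 8,175,000 m³
S = 244,271,500 / 8,175,000 = 29.8803 g/kg

29.88 g/kg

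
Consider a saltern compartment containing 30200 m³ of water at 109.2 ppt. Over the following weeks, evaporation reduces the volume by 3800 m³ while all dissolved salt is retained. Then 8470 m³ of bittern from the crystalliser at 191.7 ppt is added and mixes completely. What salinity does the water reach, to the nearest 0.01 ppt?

After evaporation: salt = 30,200×109.2 = 3,297,840; volume = 30,200 − 3,800 = 26,400 m³
After mixing: salt = 3,297,840 + 8,470×191.7 = 4,921,539; volume = 26,400 + 8,470 = 34,870 m³
S = 4,921,539 / 34,870 = 141.1396 ppt

141.14 ppt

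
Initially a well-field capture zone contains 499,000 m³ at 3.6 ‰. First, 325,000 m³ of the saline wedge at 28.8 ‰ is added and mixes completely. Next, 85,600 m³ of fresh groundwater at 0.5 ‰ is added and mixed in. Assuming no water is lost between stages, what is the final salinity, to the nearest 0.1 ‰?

12.3 ‰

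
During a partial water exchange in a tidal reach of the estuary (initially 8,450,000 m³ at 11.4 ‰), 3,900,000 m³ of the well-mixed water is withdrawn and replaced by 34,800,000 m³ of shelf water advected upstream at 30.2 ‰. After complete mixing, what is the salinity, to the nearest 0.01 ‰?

Remaining after removal: 4,550,000 m³ at 11.4 ‰ (salt = 51,870,000)
After addition: salt = 51,870,000 + 34,800,000×30.2 = 1,102,830,000; volume = 39,350,000 m³
S = 1,102,830,000 / 39,350,000 = 28.0262 ‰

28.03 ‰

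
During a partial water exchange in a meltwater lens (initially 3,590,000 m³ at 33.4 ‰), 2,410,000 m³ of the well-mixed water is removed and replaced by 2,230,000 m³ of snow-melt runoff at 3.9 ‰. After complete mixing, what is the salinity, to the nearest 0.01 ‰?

14.11 ‰

Remaining after removal: 1,180,000 m³ at 33.4 ‰ (salt = 39,412,000)
After addition: salt = 39,412,000 + 2,230,000×3.9 = 48,109,000; volume = 3,410,000 m³
S = 48,109,000 / 3,410,000 = 14.1082 ‰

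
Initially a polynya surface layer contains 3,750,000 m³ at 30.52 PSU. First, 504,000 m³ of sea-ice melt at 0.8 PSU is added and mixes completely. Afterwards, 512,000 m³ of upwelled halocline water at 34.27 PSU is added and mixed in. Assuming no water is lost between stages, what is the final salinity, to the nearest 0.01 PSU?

27.78 PSU

Conserving salt mass:
Initial salt = 3,750,000×30.52 = 114,450,000
After stage 1: salt = 114,450,000 + 504,000×0.8 = 114,853,200; volume = 4,254,000 m³; S = 26.999 PSU
After stage 2: salt = 114,853,200 + 512,000×34.27 = 132,399,440; volume = 4,766,000 m³
S = 132,399,440 / 4,766,000 = 27.78 PSU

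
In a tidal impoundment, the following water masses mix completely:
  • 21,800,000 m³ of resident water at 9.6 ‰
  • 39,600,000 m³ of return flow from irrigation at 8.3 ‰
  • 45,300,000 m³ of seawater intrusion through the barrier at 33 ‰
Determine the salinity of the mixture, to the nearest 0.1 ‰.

19.1 ‰

Mass of salt is conserved:
salt = 21,800,000×9.6 + 39,600,000×8.3 + 45,300,000×33 = 209,280,000 + 328,680,000 + 1,494,900,000 = 2,032,860,000
volume = 21,800,000 + 39,600,000 + 45,300,000 = 106,700,000 m³
S = 2,032,860,000 / 106,700,000 = 19.052 ‰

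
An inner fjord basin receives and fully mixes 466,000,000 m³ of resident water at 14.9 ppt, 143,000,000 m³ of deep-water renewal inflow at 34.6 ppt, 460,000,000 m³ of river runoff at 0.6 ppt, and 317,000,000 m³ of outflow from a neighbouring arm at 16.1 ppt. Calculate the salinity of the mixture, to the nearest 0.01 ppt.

12.46 ppt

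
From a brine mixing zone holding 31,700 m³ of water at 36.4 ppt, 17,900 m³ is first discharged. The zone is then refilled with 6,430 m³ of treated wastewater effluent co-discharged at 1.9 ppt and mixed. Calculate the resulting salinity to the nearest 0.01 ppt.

25.43 ppt

Remaining after removal: 13,800 m³ at 36.4 ppt (salt = 502,320)
After addition: salt = 502,320 + 6,430×1.9 = 514,537; volume = 20,230 m³
S = 514,537 / 20,230 = 25.4344 ppt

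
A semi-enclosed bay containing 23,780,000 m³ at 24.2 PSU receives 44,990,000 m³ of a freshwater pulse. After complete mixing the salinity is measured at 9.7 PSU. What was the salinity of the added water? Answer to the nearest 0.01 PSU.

Salt balance: 23,780,000×24.2 + 44,990,000×S = 68,770,000×9.7
575,476,000 + 44,990,000·S = 667,069,000
S = (667,069,000 − 575,476,000) / 44,990,000 = 2.0359 PSU

2.04 PSU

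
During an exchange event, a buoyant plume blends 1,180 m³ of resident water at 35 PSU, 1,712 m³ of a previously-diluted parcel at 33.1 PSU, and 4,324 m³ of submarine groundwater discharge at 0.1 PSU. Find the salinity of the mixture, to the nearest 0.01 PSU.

Total salt / total volume:
salt = 1,180×35 + 1,712×33.1 + 4,324×0.1 = 41,300 + 56,667.2 + 432.4 = 98,399.6
volume = 1,180 + 1,712 + 4,324 = 7,216 m³
S = 98,399.6 / 7,216 = 13.6363 PSU

13.64 PSU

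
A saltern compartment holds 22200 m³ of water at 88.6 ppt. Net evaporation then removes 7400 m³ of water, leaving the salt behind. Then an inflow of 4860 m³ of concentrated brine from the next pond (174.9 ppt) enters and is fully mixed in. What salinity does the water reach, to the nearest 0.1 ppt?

143.3 ppt

After evaporation: salt = 22,200×88.6 = 1,966,920; volume = 22,200 − 7,400 = 14,800 m³
After mixing: salt = 1,966,920 + 4,860×174.9 = 2,816,934; volume = 14,800 + 4,860 = 19,660 m³
S = 2,816,934 / 19,660 = 143.2825 ppt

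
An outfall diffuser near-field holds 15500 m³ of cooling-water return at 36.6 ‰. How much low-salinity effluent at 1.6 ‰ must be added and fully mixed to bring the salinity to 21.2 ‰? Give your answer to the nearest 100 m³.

12200 m³

Salt balance: 15,500×36.6 + V×1.6 = (15,500+V)×21.2
567,300 + 1.6V = 328,600 + 21.2V
238,700 = 19.6V
V = 12,178.57 m³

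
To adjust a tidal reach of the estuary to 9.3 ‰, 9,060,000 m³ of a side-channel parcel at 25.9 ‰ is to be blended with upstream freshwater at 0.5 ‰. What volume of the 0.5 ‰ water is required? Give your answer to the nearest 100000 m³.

Salt balance: 9,060,000×25.9 + V×0.5 = (9,060,000+V)×9.3
234,654,000 + 0.5V = 84,258,000 + 9.3V
150,396,000 = 8.8V
V = 17,090,454.55 m³

17100000 m³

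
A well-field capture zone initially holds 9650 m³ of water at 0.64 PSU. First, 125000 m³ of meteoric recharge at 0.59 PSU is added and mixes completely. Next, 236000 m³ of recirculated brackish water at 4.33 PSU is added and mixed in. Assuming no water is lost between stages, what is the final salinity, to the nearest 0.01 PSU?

Mass of salt is conserved:
Initial salt = 9,650×0.64 = 6,176
After stage 1: salt = 6,176 + 125,000×0.59 = 79,926; volume = 134,650 m³; S = 0.594 PSU
After stage 2: salt = 79,926 + 236,000×4.33 = 1,101,806; volume = 370,650 m³
S = 1,101,806 / 370,650 = 2.9726 PSU

2.97 PSU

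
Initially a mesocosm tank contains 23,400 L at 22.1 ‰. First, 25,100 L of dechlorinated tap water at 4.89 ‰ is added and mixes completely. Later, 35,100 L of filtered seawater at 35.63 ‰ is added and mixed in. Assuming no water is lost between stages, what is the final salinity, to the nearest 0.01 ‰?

22.61 ‰

Conserving salt mass:
Initial salt = 23,400×22.1 = 517,140
After stage 1: salt = 517,140 + 25,100×4.89 = 639,879; volume = 48,500 L; S = 13.193 ‰
After stage 2: salt = 639,879 + 35,100×35.63 = 1,890,492; volume = 83,600 L
S = 1,890,492 / 83,600 = 22.6135 ‰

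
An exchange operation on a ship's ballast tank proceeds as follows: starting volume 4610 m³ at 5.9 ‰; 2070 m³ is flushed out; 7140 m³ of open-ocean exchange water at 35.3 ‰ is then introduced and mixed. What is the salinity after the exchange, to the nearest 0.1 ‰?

27.6 ‰

Remaining after removal: 2,540 m³ at 5.9 ‰ (salt = 14,986)
After addition: salt = 14,986 + 7,140×35.3 = 267,028; volume = 9,680 m³
S = 267,028 / 9,680 = 27.5855 ‰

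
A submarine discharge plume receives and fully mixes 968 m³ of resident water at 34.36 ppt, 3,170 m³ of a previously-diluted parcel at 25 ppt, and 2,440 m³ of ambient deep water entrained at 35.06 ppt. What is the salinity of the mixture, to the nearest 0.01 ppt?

By conservation of dissolved salt,
salt = 968×34.36 + 3,170×25 + 2,440×35.06 = 33,260.48 + 79,250 + 85,546.4 = 198,056.88
volume = 968 + 3,170 + 2,440 = 6,578 m³
S = 198,056.88 / 6,578 = 30.109 ppt

30.11 ppt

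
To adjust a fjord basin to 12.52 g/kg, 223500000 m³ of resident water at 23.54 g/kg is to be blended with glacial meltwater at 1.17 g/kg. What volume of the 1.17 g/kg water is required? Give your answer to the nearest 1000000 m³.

Salt balance: 223,500,000×23.54 + V×1.17 = (223,500,000+V)×12.52
5,261,190,000 + 1.17V = 2,798,220,000 + 12.52V
2,462,970,000 = 11.35V
V = 217,001,762.11 m³

217000000 m³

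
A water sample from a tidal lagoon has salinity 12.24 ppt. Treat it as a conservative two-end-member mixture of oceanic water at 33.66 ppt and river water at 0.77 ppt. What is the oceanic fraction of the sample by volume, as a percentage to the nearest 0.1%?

Let g be the oceanic fraction. Salt balance per unit volume:
g×33.66 + (1−g)×0.77 = 12.24
g = (12.24 − 0.77) / (33.66 − 0.77) = 11.47/32.89 = 0.3487

34.9%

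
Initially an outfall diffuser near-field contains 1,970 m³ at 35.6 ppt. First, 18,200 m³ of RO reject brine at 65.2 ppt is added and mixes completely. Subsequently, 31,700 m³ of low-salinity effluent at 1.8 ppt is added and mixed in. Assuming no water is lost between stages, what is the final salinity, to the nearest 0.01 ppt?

Weighted by volume,
Initial salt = 1,970×35.6 = 70,132
After stage 1: salt = 70,132 + 18,200×65.2 = 1,256,772; volume = 20,170 m³; S = 62.309 ppt
After stage 2: salt = 1,256,772 + 31,700×1.8 = 1,313,832; volume = 51,870 m³
S = 1,313,832 / 51,870 = 25.3293 ppt

25.33 ppt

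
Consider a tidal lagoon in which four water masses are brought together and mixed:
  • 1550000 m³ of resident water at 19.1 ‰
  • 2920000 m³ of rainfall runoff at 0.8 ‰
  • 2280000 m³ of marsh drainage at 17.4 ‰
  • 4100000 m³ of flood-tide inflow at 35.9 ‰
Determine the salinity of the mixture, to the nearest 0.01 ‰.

Salt balance:
salt = 1,550,000×19.1 + 2,920,000×0.8 + 2,280,000×17.4 + 4,100,000×35.9 = 29,605,000 + 2,336,000 + 39,672,000 + 147,190,000 = 218,803,000
volume = 1,550,000 + 2,920,000 + 2,280,000 + 4,100,000 = 10,850,000 m³
S = 218,803,000 / 10,850,000 = 20.1662 ‰

20.17 ‰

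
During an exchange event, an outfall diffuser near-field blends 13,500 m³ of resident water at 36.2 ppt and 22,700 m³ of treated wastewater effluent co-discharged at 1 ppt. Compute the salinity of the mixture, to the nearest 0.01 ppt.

Mass of salt is conserved:
salt = 13,500×36.2 + 22,700×1 = 488,700 + 22,700 = 511,400
volume = 13,500 + 22,700 = 36,200 m³
S = 511,400 / 36,200 = 14.1271 ppt

14.13 ppt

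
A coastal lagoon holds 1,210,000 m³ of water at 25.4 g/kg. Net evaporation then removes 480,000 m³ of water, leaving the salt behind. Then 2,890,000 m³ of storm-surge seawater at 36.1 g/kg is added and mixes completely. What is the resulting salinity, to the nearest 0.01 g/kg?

37.31 g/kg

After evaporation: salt = 1,210,000×25.4 = 30,734,000; volume = 1,210,000 − 480,000 = 730,000 m³
After mixing: salt = 30,734,000 + 2,890,000×36.1 = 135,063,000; volume = 730,000 + 2,890,000 = 3,620,000 m³
S = 135,063,000 / 3,620,000 = 37.3102 g/kg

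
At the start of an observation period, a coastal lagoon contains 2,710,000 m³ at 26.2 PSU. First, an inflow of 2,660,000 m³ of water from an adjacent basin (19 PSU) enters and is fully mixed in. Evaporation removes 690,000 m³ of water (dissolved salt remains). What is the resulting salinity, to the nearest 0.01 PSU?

After mixing: salt = 2,710,000×26.2 + 2,660,000×19 = 121,542,000; volume = 5,370,000 m³
After evaporation: salt unchanged = 121,542,000; volume = 5,370,000 − 690,000 = 4,680,000 m³
S = 121,542,000 / 4,680,000 = 25.9705 PSU

25.97 PSU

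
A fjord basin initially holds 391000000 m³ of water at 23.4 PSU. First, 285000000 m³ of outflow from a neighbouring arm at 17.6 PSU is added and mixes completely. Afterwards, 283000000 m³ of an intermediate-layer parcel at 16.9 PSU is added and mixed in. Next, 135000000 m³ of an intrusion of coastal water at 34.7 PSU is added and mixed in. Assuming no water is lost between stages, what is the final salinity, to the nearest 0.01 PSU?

By conservation of dissolved salt,
Initial salt = 391,000,000×23.4 = 9,149,400,000
After stage 1: salt = 9,149,400,000 + 285,000,000×17.6 = 14,165,400,000; volume = 676,000,000 m³; S = 20.955 PSU
After stage 2: salt = 14,165,400,000 + 283,000,000×16.9 = 18,948,100,000; volume = 959,000,000 m³; S = 19.758 PSU
After stage 3: salt = 18,948,100,000 + 135,000,000×34.7 = 23,632,600,000; volume = 1,094,000,000 m³
S = 23,632,600,000 / 1,094,000,000 = 21.602 PSU

21.60 PSU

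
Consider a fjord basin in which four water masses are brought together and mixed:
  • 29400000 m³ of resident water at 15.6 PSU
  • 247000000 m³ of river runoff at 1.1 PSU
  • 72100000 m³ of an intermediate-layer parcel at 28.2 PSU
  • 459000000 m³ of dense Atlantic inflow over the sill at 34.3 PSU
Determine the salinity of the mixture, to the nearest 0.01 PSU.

Salt balance:
salt = 29,400,000×15.6 + 247,000,000×1.1 + 72,100,000×28.2 + 459,000,000×34.3 = 458,640,000 + 271,700,000 + 2,033,220,000 + 15,743,700,000 = 18,507,260,000
volume = 29,400,000 + 247,000,000 + 72,100,000 + 459,000,000 = 807,500,000 m³
S = 18,507,260,000 / 807,500,000 = 22.9192 PSU

22.92 PSU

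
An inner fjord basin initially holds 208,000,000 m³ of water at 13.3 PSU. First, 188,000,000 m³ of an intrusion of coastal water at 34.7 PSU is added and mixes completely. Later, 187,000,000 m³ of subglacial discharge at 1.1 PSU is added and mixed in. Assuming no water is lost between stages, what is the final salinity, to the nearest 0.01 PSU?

By conservation of dissolved salt,
Initial salt = 208,000,000×13.3 = 2,766,400,000
After stage 1: salt = 2,766,400,000 + 188,000,000×34.7 = 9,290,000,000; volume = 396,000,000 m³; S = 23.46 PSU
After stage 2: salt = 9,290,000,000 + 187,000,000×1.1 = 9,495,700,000; volume = 583,000,000 m³
S = 9,495,700,000 / 583,000,000 = 16.2877 PSU

16.29 PSU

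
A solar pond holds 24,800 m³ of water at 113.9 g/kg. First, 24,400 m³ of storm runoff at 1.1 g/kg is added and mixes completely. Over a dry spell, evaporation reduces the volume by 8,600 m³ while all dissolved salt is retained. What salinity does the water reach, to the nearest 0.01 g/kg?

After mixing: salt = 24,800×113.9 + 24,400×1.1 = 2,851,560; volume = 49,200 m³
After evaporation: salt unchanged = 2,851,560; volume = 49,200 − 8,600 = 40,600 m³
S = 2,851,560 / 40,600 = 70.2355 g/kg

70.24 g/kg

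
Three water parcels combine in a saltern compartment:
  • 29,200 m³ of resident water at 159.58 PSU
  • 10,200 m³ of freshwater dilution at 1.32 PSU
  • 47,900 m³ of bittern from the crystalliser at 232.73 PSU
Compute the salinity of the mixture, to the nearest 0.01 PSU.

Salt balance:
salt = 29,200×159.58 + 10,200×1.32 + 47,900×232.73 = 4,659,736 + 13,464 + 11,147,767 = 15,820,967
volume = 29,200 + 10,200 + 47,900 = 87,300 m³
S = 15,820,967 / 87,300 = 181.2253 PSU

181.23 PSU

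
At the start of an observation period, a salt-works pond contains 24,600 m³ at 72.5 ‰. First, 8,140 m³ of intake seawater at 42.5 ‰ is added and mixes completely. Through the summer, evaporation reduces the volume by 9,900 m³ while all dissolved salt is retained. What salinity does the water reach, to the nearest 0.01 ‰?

After mixing: salt = 24,600×72.5 + 8,140×42.5 = 2,129,450; volume = 32,740 m³
After evaporation: salt unchanged = 2,129,450; volume = 32,740 − 9,900 = 22,840 m³
S = 2,129,450 / 22,840 = 93.2334 ‰

93.23 ‰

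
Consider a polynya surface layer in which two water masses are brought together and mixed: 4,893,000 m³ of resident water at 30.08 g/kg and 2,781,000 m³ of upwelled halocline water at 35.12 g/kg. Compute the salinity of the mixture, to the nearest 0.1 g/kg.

Weighted by volume,
salt = 4,893,000×30.08 + 2,781,000×35.12 = 147,181,440 + 97,668,720 = 244,850,160
volume = 4,893,000 + 2,781,000 = 7,674,000 m³
S = 244,850,160 / 7,674,000 = 31.906 g/kg

31.9 g/kg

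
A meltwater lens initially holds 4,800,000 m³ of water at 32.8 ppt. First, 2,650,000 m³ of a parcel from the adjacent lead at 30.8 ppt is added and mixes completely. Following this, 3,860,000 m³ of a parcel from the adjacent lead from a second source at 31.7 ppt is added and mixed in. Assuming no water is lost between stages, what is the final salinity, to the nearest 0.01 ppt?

Salt balance:
Initial salt = 4,800,000×32.8 = 157,440,000
After stage 1: salt = 157,440,000 + 2,650,000×30.8 = 239,060,000; volume = 7,450,000 m³; S = 32.089 ppt
After stage 2: salt = 239,060,000 + 3,860,000×31.7 = 361,422,000; volume = 11,310,000 m³
S = 361,422,000 / 11,310,000 = 31.956 ppt

31.96 ppt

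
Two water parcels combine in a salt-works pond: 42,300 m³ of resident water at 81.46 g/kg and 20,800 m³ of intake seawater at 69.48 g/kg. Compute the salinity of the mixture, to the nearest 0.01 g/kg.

Conserving salt mass:
salt = 42,300×81.46 + 20,800×69.48 = 3,445,758 + 1,445,184 = 4,890,942
volume = 42,300 + 20,800 = 63,100 m³
S = 4,890,942 / 63,100 = 77.511 g/kg

77.51 g/kg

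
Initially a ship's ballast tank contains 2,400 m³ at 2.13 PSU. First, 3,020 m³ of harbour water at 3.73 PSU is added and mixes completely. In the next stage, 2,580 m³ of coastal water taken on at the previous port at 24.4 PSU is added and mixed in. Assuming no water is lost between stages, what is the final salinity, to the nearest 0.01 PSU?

9.92 PSU

Conserving salt mass:
Initial salt = 2,400×2.13 = 5,112
After stage 1: salt = 5,112 + 3,020×3.73 = 16,376.6; volume = 5,420 m³; S = 3.022 PSU
After stage 2: salt = 16,376.6 + 2,580×24.4 = 79,328.6; volume = 8,000 m³
S = 79,328.6 / 8,000 = 9.9161 PSU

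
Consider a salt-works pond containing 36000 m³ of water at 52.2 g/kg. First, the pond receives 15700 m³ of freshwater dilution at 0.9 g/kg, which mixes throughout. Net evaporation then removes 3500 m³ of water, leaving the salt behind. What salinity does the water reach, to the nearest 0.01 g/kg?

After mixing: salt = 36,000×52.2 + 15,700×0.9 = 1,893,330; volume = 51,700 m³
After evaporation: salt unchanged = 1,893,330; volume = 51,700 − 3,500 = 48,200 m³
S = 1,893,330 / 48,200 = 39.2807 g/kg

39.28 g/kg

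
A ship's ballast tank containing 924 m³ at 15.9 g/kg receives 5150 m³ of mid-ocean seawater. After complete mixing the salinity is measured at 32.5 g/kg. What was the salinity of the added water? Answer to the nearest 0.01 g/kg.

Salt balance: 924×15.9 + 5,150×S = 6,074×32.5
14,691.6 + 5,150·S = 197,405
S = (197,405 − 14,691.6) / 5,150 = 35.4783 g/kg

35.48 g/kg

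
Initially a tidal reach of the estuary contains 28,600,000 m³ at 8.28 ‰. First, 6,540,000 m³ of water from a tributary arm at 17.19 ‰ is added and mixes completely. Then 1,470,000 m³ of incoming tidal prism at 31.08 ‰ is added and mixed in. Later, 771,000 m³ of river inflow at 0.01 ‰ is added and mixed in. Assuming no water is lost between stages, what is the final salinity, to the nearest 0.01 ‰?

10.56 ‰

Mass of salt is conserved:
Initial salt = 28,600,000×8.28 = 236,808,000
After stage 1: salt = 236,808,000 + 6,540,000×17.19 = 349,230,600; volume = 35,140,000 m³; S = 9.938 ‰
After stage 2: salt = 349,230,600 + 1,470,000×31.08 = 394,918,200; volume = 36,610,000 m³; S = 10.787 ‰
After stage 3: salt = 394,918,200 + 771,000×0.01 = 394,925,910; volume = 37,381,000 m³
S = 394,925,910 / 37,381,000 = 10.5649 ‰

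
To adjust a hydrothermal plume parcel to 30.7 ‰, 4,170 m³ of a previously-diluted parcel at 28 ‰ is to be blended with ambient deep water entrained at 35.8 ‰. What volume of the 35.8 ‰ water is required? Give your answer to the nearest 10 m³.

Salt balance: 4,170×28 + V×35.8 = (4,170+V)×30.7
116,760 + 35.8V = 128,019 + 30.7V
11,259 = 5.1V
V = 2,207.65 m³

2210 m³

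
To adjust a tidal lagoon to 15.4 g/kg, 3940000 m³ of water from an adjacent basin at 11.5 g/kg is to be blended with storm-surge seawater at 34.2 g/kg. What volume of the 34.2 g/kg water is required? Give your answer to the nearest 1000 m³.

817000 m³

Salt balance: 3,940,000×11.5 + V×34.2 = (3,940,000+V)×15.4
45,310,000 + 34.2V = 60,676,000 + 15.4V
15,366,000 = 18.8V
V = 817,340.43 m³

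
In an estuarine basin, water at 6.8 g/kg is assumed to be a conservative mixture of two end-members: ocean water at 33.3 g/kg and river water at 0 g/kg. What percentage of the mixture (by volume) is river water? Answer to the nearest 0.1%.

79.6%

Let f be the freshwater fraction. Salt balance per unit volume:
f×0 + (1−f)×33.3 = 6.8
f = (33.3 − 6.8) / (33.3 − 0) = 26.5/33.3 = 0.7958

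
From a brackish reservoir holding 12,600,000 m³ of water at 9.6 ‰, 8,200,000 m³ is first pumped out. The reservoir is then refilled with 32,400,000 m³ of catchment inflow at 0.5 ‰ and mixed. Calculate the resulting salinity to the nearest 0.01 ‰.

1.59 ‰

Remaining after removal: 4,400,000 m³ at 9.6 ‰ (salt = 42,240,000)
After addition: salt = 42,240,000 + 32,400,000×0.5 = 58,440,000; volume = 36,800,000 m³
S = 58,440,000 / 36,800,000 = 1.588 ‰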